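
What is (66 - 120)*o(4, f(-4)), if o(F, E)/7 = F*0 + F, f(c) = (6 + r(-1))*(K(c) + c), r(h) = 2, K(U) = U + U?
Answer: -1512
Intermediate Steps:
K(U) = 2*U
f(c) = 24*c (f(c) = (6 + 2)*(2*c + c) = 8*(3*c) = 24*c)
o(F, E) = 7*F (o(F, E) = 7*(F*0 + F) = 7*(0 + F) = 7*F)
(66 - 120)*o(4, f(-4)) = (66 - 120)*(7*4) = -54*28 = -1512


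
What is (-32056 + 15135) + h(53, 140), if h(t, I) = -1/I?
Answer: -2368941/140 ≈ -16921.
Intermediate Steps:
(-32056 + 15135) + h(53, 140) = (-32056 + 15135) - 1/140 = -16921 - 1*1/140 = -16921 - 1/140 = -2368941/140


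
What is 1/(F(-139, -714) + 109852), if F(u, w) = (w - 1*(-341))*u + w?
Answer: 1/160985 ≈ 6.2118e-6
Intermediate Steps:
F(u, w) = w + u*(341 + w) (F(u, w) = (w + 341)*u + w = (341 + w)*u + w = u*(341 + w) + w = w + u*(341 + w))
1/(F(-139, -714) + 109852) = 1/((-714 + 341*(-139) - 139*(-714)) + 109852) = 1/((-714 - 47399 + 99246) + 109852) = 1/(51133 + 109852) = 1/160985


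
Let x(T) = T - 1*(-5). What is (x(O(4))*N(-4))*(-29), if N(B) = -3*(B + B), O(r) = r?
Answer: -6264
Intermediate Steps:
x(T) = 5 + T (x(T) = T + 5 = 5 + T)
N(B) = -6*B
(x(O(4))*N(-4))*(-29) = ((5 + 4)*(-6*(-4)))*(-29) = (9*24)*(-29) = 216*(-29) = -6264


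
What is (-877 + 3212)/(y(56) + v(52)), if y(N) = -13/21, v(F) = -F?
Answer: -9807/221 ≈ -44.376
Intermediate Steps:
y(N) = -13/21 (y(N) = -13*1/21 = -13/21)
(-877 + 3212)/(y(56) + v(52)) = (-877 + 3212)/(-13/21 - 1*52) = 2335/(-13/21 - 52) = 2335/(-1105/21) = 2335*(-21/1105) = -9807/221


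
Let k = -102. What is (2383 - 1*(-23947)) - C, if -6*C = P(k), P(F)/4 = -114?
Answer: 26254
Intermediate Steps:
P(F) = -456 (P(F) = 4*(-114) = -456)
C = 76 (C = -⅙*(-456) = 76)
(2383 - 1*(-23947)) - C = (2383 - 1*(-23947)) - 1*76 = (2383 + 23947) - 76 = 26330 - 76 = 26254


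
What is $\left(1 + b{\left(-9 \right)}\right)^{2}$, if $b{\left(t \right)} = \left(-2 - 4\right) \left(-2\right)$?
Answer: $169$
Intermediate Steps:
$b{\left(t \right)} = 12$ ($b{\left(t \right)} = \left(-6\right) \left(-2\right) = 12$)
$\left(1 + b{\left(-9 \right)}\right)^{2} = \left(1 + 12\right)^{2} = 13^{2} = 169$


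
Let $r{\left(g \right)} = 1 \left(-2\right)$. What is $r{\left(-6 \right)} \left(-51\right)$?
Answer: $102$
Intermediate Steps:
$r{\left(g \right)} = -2$
$r{\left(-6 \right)} \left(-51\right) = \left(-2\right) \left(-51\right) = 102$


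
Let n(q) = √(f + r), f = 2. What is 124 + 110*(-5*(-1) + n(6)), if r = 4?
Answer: 674 + 110*√6 ≈ 943.44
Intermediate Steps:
n(q) = √6 (n(q) = √(2 + 4) = √6)
124 + 110*(-5*(-1) + n(6)) = 124 + 110*(-5*(-1) + √6) = 124 + 110*(5 + √6) = 124 + (550 + 110*√6) = 674 + 110*√6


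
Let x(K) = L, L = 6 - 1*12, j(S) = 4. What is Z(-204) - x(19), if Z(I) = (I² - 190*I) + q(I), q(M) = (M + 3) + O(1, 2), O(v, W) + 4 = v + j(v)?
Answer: 80182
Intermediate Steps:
O(v, W) = v (O(v, W) = -4 + (v + 4) = -4 + (4 + v) = v)
L = -6 (L = 6 - 12 = -6)
q(M) = 4 + M (q(M) = (M + 3) + 1 = (3 + M) + 1 = 4 + M)
x(K) = -6
Z(I) = 4 + I² - 189*I (Z(I) = (I² - 190*I) + (4 + I) = 4 + I² - 189*I)
Z(-204) - x(19) = (4 + (-204)² - 189*(-204)) - 1*(-6) = (4 + 41616 + 38556) + 6 = 80176 + 6 = 80182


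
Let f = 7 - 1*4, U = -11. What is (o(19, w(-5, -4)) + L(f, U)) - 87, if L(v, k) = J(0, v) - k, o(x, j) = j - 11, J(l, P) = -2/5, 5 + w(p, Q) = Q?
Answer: -482/5 ≈ -96.400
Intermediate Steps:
w(p, Q) = -5 + Q
J(l, P) = -2/5 (J(l, P) = -2*1/5 = -2/5)
o(x, j) = -11 + j
f = 3 (f = 7 - 4 = 3)
L(v, k) = -2/5 - k
(o(19, w(-5, -4)) + L(f, U)) - 87 = ((-11 + (-5 - 4)) + (-2/5 - 1*(-11))) - 87 = ((-11 - 9) + (-2/5 + 11)) - 87 = (-20 + 53/5) - 87 = -47/5 - 87 = -482/5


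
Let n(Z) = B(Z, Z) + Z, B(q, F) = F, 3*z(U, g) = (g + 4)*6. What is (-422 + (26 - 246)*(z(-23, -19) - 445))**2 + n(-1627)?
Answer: 10832226830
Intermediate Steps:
z(U, g) = 8 + 2*g (z(U, g) = ((g + 4)*6)/3 = ((4 + g)*6)/3 = (24 + 6*g)/3 = 8 + 2*g)
n(Z) = 2*Z (n(Z) = Z + Z = 2*Z)
(-422 + (26 - 246)*(z(-23, -19) - 445))**2 + n(-1627) = (-422 + (26 - 246)*((8 + 2*(-19)) - 445))**2 + 2*(-1627) = (-422 - 220*((8 - 38) - 445))**2 - 3254 = (-422 - 220*(-30 - 445))**2 - 3254 = (-422 - 220*(-475))**2 - 3254 = (-422 + 104500)**2 - 3254 = 104078**2 - 3254 = 10832230084 - 3254 = 10832226830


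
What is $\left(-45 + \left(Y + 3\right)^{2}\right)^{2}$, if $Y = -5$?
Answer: $1681$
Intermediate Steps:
$\left(-45 + \left(Y + 3\right)^{2}\right)^{2} = \left(-45 + \left(-5 + 3\right)^{2}\right)^{2} = \left(-45 + \left(-2\right)^{2}\right)^{2} = \left(-45 + 4\right)^{2} = \left(-41\right)^{2} = 1681$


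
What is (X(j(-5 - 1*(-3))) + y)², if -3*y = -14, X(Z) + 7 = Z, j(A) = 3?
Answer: 4/9 ≈ 0.44444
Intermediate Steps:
X(Z) = -7 + Z
y = 14/3 (y = -⅓*(-14) = 14/3 ≈ 4.6667)
(X(j(-5 - 1*(-3))) + y)² = ((-7 + 3) + 14/3)² = (-4 + 14/3)² = (⅔)² = 4/9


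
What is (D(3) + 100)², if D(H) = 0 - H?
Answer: 9409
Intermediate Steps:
D(H) = -H
(D(3) + 100)² = (-1*3 + 100)² = (-3 + 100)² = 97² = 9409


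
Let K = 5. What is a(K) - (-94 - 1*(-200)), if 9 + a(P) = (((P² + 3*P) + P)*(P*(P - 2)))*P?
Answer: 3260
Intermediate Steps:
a(P) = -9 + P²*(-2 + P)*(P² + 4*P) (a(P) = -9 + (((P² + 3*P) + P)*(P*(P - 2)))*P = -9 + ((P² + 4*P)*(P*(-2 + P)))*P = -9 + (P*(-2 + P)*(P² + 4*P))*P = -9 + P²*(-2 + P)*(P² + 4*P))
a(K) - (-94 - 1*(-200)) = (-9 + 5⁵ - 8*5³ + 2*5⁴) - (-94 - 1*(-200)) = (-9 + 3125 - 8*125 + 2*625) - (-94 + 200) = (-9 + 3125 - 1000 + 1250) - 1*106 = 3366 - 106 = 3260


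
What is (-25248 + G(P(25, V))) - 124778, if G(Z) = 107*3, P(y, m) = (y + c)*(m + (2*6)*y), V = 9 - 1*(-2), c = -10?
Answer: -149705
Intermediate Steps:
V = 11 (V = 9 + 2 = 11)
P(y, m) = (-10 + y)*(m + 12*y) (P(y, m) = (y - 10)*(m + (2*6)*y) = (-10 + y)*(m + 12*y))
G(Z) = 321
(-25248 + G(P(25, V))) - 124778 = (-25248 + 321) - 124778 = -24927 - 124778 = -149705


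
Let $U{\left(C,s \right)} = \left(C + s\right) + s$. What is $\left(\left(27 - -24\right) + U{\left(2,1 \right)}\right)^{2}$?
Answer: $3025$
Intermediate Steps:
$U{\left(C,s \right)} = C + 2 s$
$\left(\left(27 - -24\right) + U{\left(2,1 \right)}\right)^{2} = \left(\left(27 - -24\right) + \left(2 + 2 \cdot 1\right)\right)^{2} = \left(\left(27 + 24\right) + \left(2 + 2\right)\right)^{2} = \left(51 + 4\right)^{2} = 55^{2} = 3025$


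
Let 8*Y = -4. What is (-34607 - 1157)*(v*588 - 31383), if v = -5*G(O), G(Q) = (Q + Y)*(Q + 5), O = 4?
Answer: 4434485652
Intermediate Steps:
Y = -½ (Y = (⅛)*(-4) = -½ ≈ -0.50000)
G(Q) = (5 + Q)*(-½ + Q) (G(Q) = (Q - ½)*(Q + 5) = (-½ + Q)*(5 + Q) = (5 + Q)*(-½ + Q))
v = -315/2 (v = -5*(-5/2 + 4² + (9/2)*4) = -5*(-5/2 + 16 + 18) = -5*63/2 = -315/2 ≈ -157.50)
(-34607 - 1157)*(v*588 - 31383) = (-34607 - 1157)*(-315/2*588 - 31383) = -35764*(-92610 - 31383) = -35764*(-123993) = 4434485652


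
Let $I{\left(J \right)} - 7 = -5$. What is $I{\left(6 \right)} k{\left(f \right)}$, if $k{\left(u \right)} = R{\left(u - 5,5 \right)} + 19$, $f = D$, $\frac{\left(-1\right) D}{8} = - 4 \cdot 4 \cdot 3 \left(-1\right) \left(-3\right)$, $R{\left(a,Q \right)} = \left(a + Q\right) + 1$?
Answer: $2344$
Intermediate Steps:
$I{\left(J \right)} = 2$ ($I{\left(J \right)} = 7 - 5 = 2$)
$R{\left(a,Q \right)} = 1 + Q + a$ ($R{\left(a,Q \right)} = \left(Q + a\right) + 1 = 1 + Q + a$)
$D = 1152$ ($D = - 8 - 4 \cdot 4 \cdot 3 \left(-1\right) \left(-3\right) = - 8 - 4 \cdot 12 \left(-1\right) \left(-3\right) = - 8 \left(-4\right) \left(-12\right) \left(-3\right) = - 8 \cdot 48 \left(-3\right) = \left(-8\right) \left(-144\right) = 1152$)
$f = 1152$
$k{\left(u \right)} = 20 + u$ ($k{\left(u \right)} = \left(1 + 5 + \left(u - 5\right)\right) + 19 = \left(1 + 5 + \left(-5 + u\right)\right) + 19 = \left(1 + u\right) + 19 = 20 + u$)
$I{\left(6 \right)} k{\left(f \right)} = 2 \left(20 + 1152\right) = 2 \cdot 1172 = 2344$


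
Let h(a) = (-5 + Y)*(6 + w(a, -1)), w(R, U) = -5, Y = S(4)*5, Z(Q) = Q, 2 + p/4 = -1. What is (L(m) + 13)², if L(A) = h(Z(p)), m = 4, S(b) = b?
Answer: 784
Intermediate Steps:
p = -12 (p = -8 + 4*(-1) = -8 - 4 = -12)
Y = 20 (Y = 4*5 = 20)
h(a) = 15 (h(a) = (-5 + 20)*(6 - 5) = 15*1 = 15)
L(A) = 15
(L(m) + 13)² = (15 + 13)² = 28² = 784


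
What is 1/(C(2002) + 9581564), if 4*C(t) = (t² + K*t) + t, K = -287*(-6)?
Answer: 2/22891853 ≈ 8.7367e-8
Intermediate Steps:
K = 1722
C(t) = t²/4 + 1723*t/4 (C(t) = ((t² + 1722*t) + t)/4 = (t² + 1723*t)/4 = t²/4 + 1723*t/4)
1/(C(2002) + 9581564) = 1/((¼)*2002*(1723 + 2002) + 9581564) = 1/((¼)*2002*3725 + 9581564) = 1/(3728725/2 + 9581564) = 1/(22891853/2) = 2/22891853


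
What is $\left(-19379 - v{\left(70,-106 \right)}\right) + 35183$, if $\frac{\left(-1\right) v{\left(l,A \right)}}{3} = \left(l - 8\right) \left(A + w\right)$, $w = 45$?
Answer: $4458$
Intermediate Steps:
$v{\left(l,A \right)} = - 3 \left(-8 + l\right) \left(45 + A\right)$ ($v{\left(l,A \right)} = - 3 \left(l - 8\right) \left(A + 45\right) = - 3 \left(-8 + l\right) \left(45 + A\right)$)
$\left(-19379 - v{\left(70,-106 \right)}\right) + 35183 = \left(-19379 - \left(1080 - 9450 + 24 \left(-106\right) - \left(-318\right) 70\right)\right) + 35183 = \left(-19379 - \left(1080 - 9450 - 2544 + 22260\right)\right) + 35183 = \left(-19379 - 11346\right) + 35183 = -30725 + 35183 = 4458$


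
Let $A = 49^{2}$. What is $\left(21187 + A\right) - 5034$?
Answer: $18554$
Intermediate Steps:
$A = 2401$
$\left(21187 + A\right) - 5034 = \left(21187 + 2401\right) - 5034 = 23588 - 5034 = 18554$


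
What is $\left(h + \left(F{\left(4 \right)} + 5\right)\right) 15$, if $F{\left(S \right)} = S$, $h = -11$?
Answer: $-30$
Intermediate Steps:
$\left(h + \left(F{\left(4 \right)} + 5\right)\right) 15 = \left(-11 + \left(4 + 5\right)\right) 15 = \left(-11 + 9\right) 15 = \left(-2\right) 15 = -30$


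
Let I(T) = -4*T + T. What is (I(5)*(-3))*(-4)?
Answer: -180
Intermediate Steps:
I(T) = -3*T
(I(5)*(-3))*(-4) = (-3*5*(-3))*(-4) = -15*(-3)*(-4) = 45*(-4) = -180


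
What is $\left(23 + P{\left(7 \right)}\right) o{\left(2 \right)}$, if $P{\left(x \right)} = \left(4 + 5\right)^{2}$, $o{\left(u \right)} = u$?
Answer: $208$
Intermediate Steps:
$P{\left(x \right)} = 81$ ($P{\left(x \right)} = 9^{2} = 81$)
$\left(23 + P{\left(7 \right)}\right) o{\left(2 \right)} = \left(23 + 81\right) 2 = 104 \cdot 2 = 208$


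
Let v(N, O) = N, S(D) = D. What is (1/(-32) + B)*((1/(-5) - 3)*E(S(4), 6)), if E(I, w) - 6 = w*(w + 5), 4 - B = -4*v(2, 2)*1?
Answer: -13788/5 ≈ -2757.6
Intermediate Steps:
B = 12 (B = 4 - (-4*2) = 4 - (-8) = 4 - 1*(-8) = 4 + 8 = 12)
E(I, w) = 6 + w*(5 + w) (E(I, w) = 6 + w*(w + 5) = 6 + w*(5 + w))
(1/(-32) + B)*((1/(-5) - 3)*E(S(4), 6)) = (1/(-32) + 12)*((1/(-5) - 3)*(6 + 6**2 + 5*6)) = (-1/32 + 12)*((-1/5 - 3)*(6 + 36 + 30)) = 383*(-16/5*72)/32 = (383/32)*(-1152/5) = -13788/5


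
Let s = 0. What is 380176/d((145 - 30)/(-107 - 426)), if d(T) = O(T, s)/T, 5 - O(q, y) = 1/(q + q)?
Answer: -10055655200/897039 ≈ -11210.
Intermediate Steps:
O(q, y) = 5 - 1/(2*q) (O(q, y) = 5 - 1/(q + q) = 5 - 1/(2*q))
d(T) = (5 - 1/(2*T))/T
380176/d((145 - 30)/(-107 - 426)) = 380176/(((-1 + 10*((145 - 30)/(-107 - 426)))/(2*((145 - 30)/(-107 - 426))**2))) = 380176/(((-1 + 10*(115/(-533)))/(2*(115/(-533))**2))) = 380176/(((-1 + 10*(115*(-1/533)))/(2*(115*(-1/533))**2))) = 380176/(((-1 + 10*(-115/533))/(2*(-115/533)**2))) = 380176/(((1/2)*(284089/13225)*(-1 - 1150/533))) = 380176/(((1/2)*(284089/13225)*(-1683/533))) = 380176/(-897039/26450) = 380176*(-26450/897039) = -10055655200/897039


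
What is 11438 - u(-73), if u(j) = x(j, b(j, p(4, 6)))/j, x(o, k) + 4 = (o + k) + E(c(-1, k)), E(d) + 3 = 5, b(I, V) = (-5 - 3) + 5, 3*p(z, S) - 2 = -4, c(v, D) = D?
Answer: 834896/73 ≈ 11437.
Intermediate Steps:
p(z, S) = -2/3 (p(z, S) = 2/3 + (1/3)*(-4) = 2/3 - 4/3 = -2/3)
b(I, V) = -3 (b(I, V) = -8 + 5 = -3)
E(d) = 2 (E(d) = -3 + 5 = 2)
x(o, k) = -2 + k + o (x(o, k) = -4 + ((o + k) + 2) = -4 + ((k + o) + 2) = -4 + (2 + k + o) = -2 + k + o)
u(j) = (-5 + j)/j (u(j) = (-2 - 3 + j)/j = (-5 + j)/j)
11438 - u(-73) = 11438 - (-5 - 73)/(-73) = 11438 - (-1)*(-78)/73 = 11438 - 1*78/73 = 11438 - 78/73 = 834896/73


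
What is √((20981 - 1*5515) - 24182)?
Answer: 2*I*√2179 ≈ 93.359*I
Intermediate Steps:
√((20981 - 1*5515) - 24182) = √((20981 - 5515) - 24182) = √(15466 - 24182) = √(-8716) = 2*I*√2179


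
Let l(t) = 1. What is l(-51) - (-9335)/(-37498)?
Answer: 28163/37498 ≈ 0.75105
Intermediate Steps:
l(-51) - (-9335)/(-37498) = 1 - (-9335)/(-37498) = 1 - (-9335)*(-1)/37498 = 1 - 1*9335/37498 = 1 - 9335/37498 = 28163/37498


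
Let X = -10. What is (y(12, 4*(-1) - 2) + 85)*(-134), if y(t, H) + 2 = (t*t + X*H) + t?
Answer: -40066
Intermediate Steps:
y(t, H) = -2 + t + t² - 10*H (y(t, H) = -2 + ((t*t - 10*H) + t) = -2 + ((t² - 10*H) + t) = -2 + (t + t² - 10*H) = -2 + t + t² - 10*H)
(y(12, 4*(-1) - 2) + 85)*(-134) = ((-2 + 12 + 12² - 10*(4*(-1) - 2)) + 85)*(-134) = ((-2 + 12 + 144 - 10*(-4 - 2)) + 85)*(-134) = ((-2 + 12 + 144 - 10*(-6)) + 85)*(-134) = ((-2 + 12 + 144 + 60) + 85)*(-134) = (214 + 85)*(-134) = 299*(-134) = -40066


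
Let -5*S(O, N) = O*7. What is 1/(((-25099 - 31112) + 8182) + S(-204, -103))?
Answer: -5/238717 ≈ -2.0945e-5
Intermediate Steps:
S(O, N) = -7*O/5 (S(O, N) = -O*7/5 = -7*O/5)
1/(((-25099 - 31112) + 8182) + S(-204, -103)) = 1/(((-25099 - 31112) + 8182) - 7/5*(-204)) = 1/((-56211 + 8182) + 1428/5) = 1/(-48029 + 1428/5) = 1/(-238717/5) = -5/238717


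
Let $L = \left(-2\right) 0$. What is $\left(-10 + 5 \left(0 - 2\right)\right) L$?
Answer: $0$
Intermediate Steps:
$L = 0$
$\left(-10 + 5 \left(0 - 2\right)\right) L = \left(-10 + 5 \left(0 - 2\right)\right) 0 = \left(-10 + 5 \left(-2\right)\right) 0 = \left(-10 - 10\right) 0 = \left(-20\right) 0 = 0$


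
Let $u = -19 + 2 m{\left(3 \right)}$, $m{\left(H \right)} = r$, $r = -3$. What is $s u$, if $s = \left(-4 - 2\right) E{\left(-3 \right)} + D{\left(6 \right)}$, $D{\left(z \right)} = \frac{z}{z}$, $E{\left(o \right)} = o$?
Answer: $-475$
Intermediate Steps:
$D{\left(z \right)} = 1$
$m{\left(H \right)} = -3$
$s = 19$ ($s = \left(-4 - 2\right) \left(-3\right) + 1 = \left(-6\right) \left(-3\right) + 1 = 18 + 1 = 19$)
$u = -25$ ($u = -19 + 2 \left(-3\right) = -19 - 6 = -25$)
$s u = 19 \left(-25\right) = -475$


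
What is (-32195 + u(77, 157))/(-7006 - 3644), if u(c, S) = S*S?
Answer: 3773/5325 ≈ 0.70854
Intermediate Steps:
u(c, S) = S**2
(-32195 + u(77, 157))/(-7006 - 3644) = (-32195 + 157**2)/(-7006 - 3644) = (-32195 + 24649)/(-10650) = -7546*(-1/10650) = 3773/5325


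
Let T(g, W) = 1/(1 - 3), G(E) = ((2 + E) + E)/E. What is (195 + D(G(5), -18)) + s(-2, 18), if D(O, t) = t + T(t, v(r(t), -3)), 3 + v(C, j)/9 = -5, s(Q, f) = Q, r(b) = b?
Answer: 349/2 ≈ 174.50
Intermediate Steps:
v(C, j) = -72 (v(C, j) = -27 + 9*(-5) = -27 - 45 = -72)
G(E) = (2 + 2*E)/E
T(g, W) = -½ (T(g, W) = 1/(-2) = -½)
D(O, t) = -½ + t (D(O, t) = t - ½ = -½ + t)
(195 + D(G(5), -18)) + s(-2, 18) = (195 + (-½ - 18)) - 2 = (195 - 37/2) - 2 = 353/2 - 2 = 349/2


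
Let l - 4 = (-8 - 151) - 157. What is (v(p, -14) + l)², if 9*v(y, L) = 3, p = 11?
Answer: 874225/9 ≈ 97136.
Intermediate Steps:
v(y, L) = ⅓ (v(y, L) = (⅑)*3 = ⅓)
l = -312 (l = 4 + ((-8 - 151) - 157) = 4 + (-159 - 157) = 4 - 316 = -312)
(v(p, -14) + l)² = (⅓ - 312)² = (-935/3)² = 874225/9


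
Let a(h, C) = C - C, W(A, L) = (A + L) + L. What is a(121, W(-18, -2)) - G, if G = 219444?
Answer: -219444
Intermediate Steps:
W(A, L) = A + 2*L
a(h, C) = 0
a(121, W(-18, -2)) - G = 0 - 1*219444 = 0 - 219444 = -219444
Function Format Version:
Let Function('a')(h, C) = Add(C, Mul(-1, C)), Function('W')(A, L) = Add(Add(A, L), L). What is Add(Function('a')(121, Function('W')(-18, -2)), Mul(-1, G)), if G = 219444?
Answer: -219444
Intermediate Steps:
Function('W')(A, L) = Add(A, Mul(2, L))
Function('a')(h, C) = 0
Add(Function('a')(121, Function('W')(-18, -2)), Mul(-1, G)) = Add(0, Mul(-1, 219444)) = Add(0, -219444) = -219444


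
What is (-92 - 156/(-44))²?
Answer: 946729/121 ≈ 7824.2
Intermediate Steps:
(-92 - 156/(-44))² = (-92 - 156*(-1/44))² = (-92 + 39/11)² = (-973/11)² = 946729/121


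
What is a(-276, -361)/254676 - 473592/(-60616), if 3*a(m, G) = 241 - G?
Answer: 22617127463/2894520078 ≈ 7.8138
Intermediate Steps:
a(m, G) = 241/3 - G/3 (a(m, G) = (241 - G)/3 = 241/3 - G/3)
a(-276, -361)/254676 - 473592/(-60616) = (241/3 - 1/3*(-361))/254676 - 473592/(-60616) = (241/3 + 361/3)*(1/254676) - 473592*(-1/60616) = (602/3)*(1/254676) + 59199/7577 = 301/382014 + 59199/7577 = 22617127463/2894520078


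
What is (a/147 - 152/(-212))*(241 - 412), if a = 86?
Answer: -578208/2597 ≈ -222.64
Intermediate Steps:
(a/147 - 152/(-212))*(241 - 412) = (86/147 - 152/(-212))*(241 - 412) = (86*(1/147) - 152*(-1/212))*(-171) = (86/147 + 38/53)*(-171) = (10144/7791)*(-171) = -578208/2597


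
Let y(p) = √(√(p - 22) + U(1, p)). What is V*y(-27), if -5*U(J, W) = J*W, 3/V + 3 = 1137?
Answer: √(135 + 175*I)/1890 ≈ 0.0070593 + 0.00347*I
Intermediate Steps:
V = 1/378 (V = 3/(-3 + 1137) = 3/1134 = 3*(1/1134) = 1/378 ≈ 0.0026455)
U(J, W) = -J*W/5
y(p) = √(√(-22 + p) - p/5) (y(p) = √(√(p - 22) - ⅕*1*p) = √(√(-22 + p) - p/5))
V*y(-27) = (√(-5*(-27) + 25*√(-22 - 27))/5)/378 = (√(135 + 25*√(-49))/5)/378 = (√(135 + 25*(7*I))/5)/378 = (√(135 + 175*I)/5)/378 = √(135 + 175*I)/1890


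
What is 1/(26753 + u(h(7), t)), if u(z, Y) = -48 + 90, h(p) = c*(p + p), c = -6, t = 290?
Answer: 1/26795 ≈ 3.7320e-5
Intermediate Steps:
h(p) = -12*p (h(p) = -6*(p + p) = -12*p)
u(z, Y) = 42
1/(26753 + u(h(7), t)) = 1/(26753 + 42) = 1/26795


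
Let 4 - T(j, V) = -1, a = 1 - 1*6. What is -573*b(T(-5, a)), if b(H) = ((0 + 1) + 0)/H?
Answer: -573/5 ≈ -114.60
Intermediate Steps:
a = -5 (a = 1 - 6 = -5)
T(j, V) = 5 (T(j, V) = 4 - 1*(-1) = 4 + 1 = 5)
b(H) = 1/H (b(H) = (1 + 0)/H = 1/H)
-573*b(T(-5, a)) = -573/5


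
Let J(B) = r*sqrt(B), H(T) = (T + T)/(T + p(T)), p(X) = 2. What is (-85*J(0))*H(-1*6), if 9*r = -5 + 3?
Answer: 0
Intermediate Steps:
r = -2/9 (r = (-5 + 3)/9 = (1/9)*(-2) = -2/9 ≈ -0.22222)
H(T) = 2*T/(2 + T) (H(T) = (T + T)/(T + 2) = (2*T)/(2 + T) = 2*T/(2 + T))
J(B) = -2*sqrt(B)/9
(-85*J(0))*H(-1*6) = (-(-170)*sqrt(0)/9)*(2*(-1*6)/(2 - 1*6)) = (-(-170)*0/9)*(2*(-6)/(2 - 6)) = (-85*0)*(2*(-6)/(-4)) = 0*(2*(-6)*(-1/4)) = 0*3 = 0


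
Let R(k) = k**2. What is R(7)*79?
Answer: 3871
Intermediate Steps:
R(7)*79 = 7**2*79 = 49*79 = 3871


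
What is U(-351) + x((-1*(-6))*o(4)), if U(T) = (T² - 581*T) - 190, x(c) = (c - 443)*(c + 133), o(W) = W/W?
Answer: 266199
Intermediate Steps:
o(W) = 1
x(c) = (-443 + c)*(133 + c)
U(T) = -190 + T² - 581*T
U(-351) + x((-1*(-6))*o(4)) = (-190 + (-351)² - 581*(-351)) + (-58919 + (-1*(-6)*1)² - 310*(-1*(-6))) = (-190 + 123201 + 203931) + (-58919 + (6*1)² - 1860) = 326942 + (-58919 + 6² - 310*6) = 326942 + (-58919 + 36 - 1860) = 326942 - 60743 = 266199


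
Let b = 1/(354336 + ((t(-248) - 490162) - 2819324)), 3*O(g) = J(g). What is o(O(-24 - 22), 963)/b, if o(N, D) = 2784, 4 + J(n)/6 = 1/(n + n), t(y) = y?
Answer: -8227828032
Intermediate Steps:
J(n) = -24 + 3/n (J(n) = -24 + 6/(n + n) = -24 + 6/((2*n)) = -24 + 6*(1/(2*n)) = -24 + 3/n)
O(g) = -8 + 1/g (O(g) = (-24 + 3/g)/3 = -8 + 1/g)
b = -1/2955398 (b = 1/(354336 + ((-248 - 490162) - 2819324)) = 1/(354336 + (-490410 - 2819324)) = 1/(354336 - 3309734) = 1/(-2955398) = -1/2955398 ≈ -3.3836e-7)
o(O(-24 - 22), 963)/b = 2784/(-1/2955398) = 2784*(-2955398) = -8227828032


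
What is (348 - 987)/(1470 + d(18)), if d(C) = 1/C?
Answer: -11502/26461 ≈ -0.43468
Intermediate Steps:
(348 - 987)/(1470 + d(18)) = (348 - 987)/(1470 + 1/18) = -639/(1470 + 1/18) = -639/26461/18 = -639*18/26461 = -11502/26461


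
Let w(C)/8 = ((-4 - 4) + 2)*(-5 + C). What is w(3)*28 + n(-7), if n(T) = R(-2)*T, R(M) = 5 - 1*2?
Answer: 2667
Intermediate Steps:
R(M) = 3 (R(M) = 5 - 2 = 3)
w(C) = 240 - 48*C (w(C) = 8*(((-4 - 4) + 2)*(-5 + C)) = 8*((-8 + 2)*(-5 + C)) = 8*(-6*(-5 + C)) = 8*(30 - 6*C) = 240 - 48*C)
n(T) = 3*T
w(3)*28 + n(-7) = (240 - 48*3)*28 + 3*(-7) = (240 - 144)*28 - 21 = 96*28 - 21 = 2688 - 21 = 2667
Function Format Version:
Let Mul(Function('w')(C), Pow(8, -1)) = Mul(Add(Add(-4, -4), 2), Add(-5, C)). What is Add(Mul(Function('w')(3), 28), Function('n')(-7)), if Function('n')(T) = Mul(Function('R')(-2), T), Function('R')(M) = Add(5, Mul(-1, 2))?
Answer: 2667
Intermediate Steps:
Function('R')(M) = 3 (Function('R')(M) = Add(5, -2) = 3)
Function('w')(C) = Add(240, Mul(-48, C)) (Function('w')(C) = Mul(8, Mul(Add(Add(-4, -4), 2), Add(-5, C))) = Mul(8, Mul(Add(-8, 2), Add(-5, C))) = Mul(8, Mul(-6, Add(-5, C))) = Mul(8, Add(30, Mul(-6, C))) = Add(240, Mul(-48, C)))
Function('n')(T) = Mul(3, T)
Add(Mul(Function('w')(3), 28), Function('n')(-7)) = Add(Mul(Add(240, Mul(-48, 3)), 28), Mul(3, -7)) = Add(Mul(Add(240, -144), 28), -21) = Add(Mul(96, 28), -21) = Add(2688, -21) = 2667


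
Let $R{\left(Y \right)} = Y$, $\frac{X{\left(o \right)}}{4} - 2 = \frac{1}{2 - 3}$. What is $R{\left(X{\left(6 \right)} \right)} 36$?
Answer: $144$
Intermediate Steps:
$X{\left(o \right)} = 4$ ($X{\left(o \right)} = 8 + \frac{4}{2 - 3} = 8 + \frac{4}{-1} = 8 + 4 \left(-1\right) = 8 - 4 = 4$)
$R{\left(X{\left(6 \right)} \right)} 36 = 4 \cdot 36 = 144$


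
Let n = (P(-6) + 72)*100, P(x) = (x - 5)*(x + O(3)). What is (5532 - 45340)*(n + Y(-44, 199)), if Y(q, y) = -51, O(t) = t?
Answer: -415953792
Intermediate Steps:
P(x) = (-5 + x)*(3 + x) (P(x) = (x - 5)*(x + 3) = (-5 + x)*(3 + x))
n = 10500 (n = ((-15 + (-6)² - 2*(-6)) + 72)*100 = ((-15 + 36 + 12) + 72)*100 = (33 + 72)*100 = 105*100 = 10500)
(5532 - 45340)*(n + Y(-44, 199)) = (5532 - 45340)*(10500 - 51) = -39808*10449 = -415953792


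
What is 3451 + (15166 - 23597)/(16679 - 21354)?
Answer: 16141856/4675 ≈ 3452.8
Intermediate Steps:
3451 + (15166 - 23597)/(16679 - 21354) = 3451 - 8431/(-4675) = 3451 - 8431*(-1/4675) = 3451 + 8431/4675 = 16141856/4675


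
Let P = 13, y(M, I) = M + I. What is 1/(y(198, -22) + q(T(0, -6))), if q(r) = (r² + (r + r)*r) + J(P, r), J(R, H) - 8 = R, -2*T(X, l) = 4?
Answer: 1/209 ≈ 0.0047847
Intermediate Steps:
y(M, I) = I + M
T(X, l) = -2 (T(X, l) = -½*4 = -2)
J(R, H) = 8 + R
q(r) = 21 + 3*r² (q(r) = (r² + (r + r)*r) + (8 + 13) = (r² + (2*r)*r) + 21 = (r² + 2*r²) + 21 = 3*r² + 21 = 21 + 3*r²)
1/(y(198, -22) + q(T(0, -6))) = 1/((-22 + 198) + (21 + 3*(-2)²)) = 1/(176 + (21 + 3*4)) = 1/(176 + (21 + 12)) = 1/(176 + 33) = 1/209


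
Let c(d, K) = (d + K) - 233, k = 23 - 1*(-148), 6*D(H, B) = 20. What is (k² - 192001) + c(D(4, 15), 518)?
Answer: -487415/3 ≈ -1.6247e+5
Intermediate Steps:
D(H, B) = 10/3 (D(H, B) = (⅙)*20 = 10/3)
k = 171 (k = 23 + 148 = 171)
c(d, K) = -233 + K + d (c(d, K) = (K + d) - 233 = -233 + K + d)
(k² - 192001) + c(D(4, 15), 518) = (171² - 192001) + (-233 + 518 + 10/3) = (29241 - 192001) + 865/3 = -162760 + 865/3 = -487415/3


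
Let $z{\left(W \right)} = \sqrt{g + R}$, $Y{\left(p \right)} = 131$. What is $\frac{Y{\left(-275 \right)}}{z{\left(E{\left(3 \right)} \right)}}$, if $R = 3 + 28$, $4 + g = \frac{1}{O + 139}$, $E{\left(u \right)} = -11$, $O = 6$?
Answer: $\frac{131 \sqrt{141955}}{1958} \approx 25.208$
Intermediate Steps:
$g = - \frac{579}{145}$ ($g = -4 + \frac{1}{6 + 139} = -4 + \frac{1}{145} = - \frac{579}{145} \approx -3.9931$)
$R = 31$
$z{\left(W \right)} = \frac{2 \sqrt{141955}}{145}$ ($z{\left(W \right)} = \sqrt{- \frac{579}{145} + 31} = \sqrt{\frac{3916}{145}} = \frac{2 \sqrt{141955}}{145}$)
$\frac{Y{\left(-275 \right)}}{z{\left(E{\left(3 \right)} \right)}} = \frac{131}{\frac{2}{145} \sqrt{141955}} = 131 \frac{\sqrt{141955}}{1958} = \frac{131 \sqrt{141955}}{1958}$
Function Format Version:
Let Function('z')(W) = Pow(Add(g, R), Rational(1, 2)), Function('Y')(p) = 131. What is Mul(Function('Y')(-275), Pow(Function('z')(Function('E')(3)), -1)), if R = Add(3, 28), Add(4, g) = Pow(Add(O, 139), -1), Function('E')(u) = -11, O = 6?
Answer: Mul(Rational(131, 1958), Pow(141955, Rational(1, 2))) ≈ 25.208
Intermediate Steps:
g = Rational(-579, 145) (g = Add(-4, Pow(Add(6, 139), -1)) = Add(-4, Pow(145, -1)) = Add(-4, Rational(1, 145)) = Rational(-579, 145) ≈ -3.9931)
R = 31
Function('z')(W) = Mul(Rational(2, 145), Pow(141955, Rational(1, 2))) (Function('z')(W) = Pow(Add(Rational(-579, 145), 31), Rational(1, 2)) = Pow(Rational(3916, 145), Rational(1, 2)) = Mul(Rational(2, 145), Pow(141955, Rational(1, 2))))
Mul(Function('Y')(-275), Pow(Function('z')(Function('E')(3)), -1)) = Mul(131, Pow(Mul(Rational(2, 145), Pow(141955, Rational(1, 2))), -1)) = Mul(131, Mul(Rational(1, 1958), Pow(141955, Rational(1, 2)))) = Mul(Rational(131, 1958), Pow(141955, Rational(1, 2)))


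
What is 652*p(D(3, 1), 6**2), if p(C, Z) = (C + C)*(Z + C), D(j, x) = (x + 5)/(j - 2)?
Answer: 328608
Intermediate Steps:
D(j, x) = (5 + x)/(-2 + j)
p(C, Z) = 2*C*(C + Z) (p(C, Z) = (2*C)*(C + Z) = 2*C*(C + Z))
652*p(D(3, 1), 6**2) = 652*(2*((5 + 1)/(-2 + 3))*((5 + 1)/(-2 + 3) + 6**2)) = 652*(2*(6/1)*(6/1 + 36)) = 652*(2*(1*6)*(1*6 + 36)) = 652*(2*6*(6 + 36)) = 652*(2*6*42) = 652*504 = 328608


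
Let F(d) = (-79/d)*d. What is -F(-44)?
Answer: 79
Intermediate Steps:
F(d) = -79
-F(-44) = -1*(-79) = 79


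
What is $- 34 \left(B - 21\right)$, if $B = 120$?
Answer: $-3366$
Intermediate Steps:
$- 34 \left(B - 21\right) = - 34 \left(120 - 21\right) = \left(-34\right) 99 = -3366$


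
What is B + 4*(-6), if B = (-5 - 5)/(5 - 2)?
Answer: -82/3 ≈ -27.333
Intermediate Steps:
B = -10/3 ≈ -3.3333
B + 4*(-6) = -10/3 + 4*(-6) = -10/3 - 24 = -82/3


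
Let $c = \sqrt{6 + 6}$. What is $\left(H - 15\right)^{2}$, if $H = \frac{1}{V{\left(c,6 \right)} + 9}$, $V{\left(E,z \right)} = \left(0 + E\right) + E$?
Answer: $\frac{78748}{363} + \frac{432 \sqrt{3}}{121} \approx 223.12$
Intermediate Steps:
$c = 2 \sqrt{3}$ ($c = \sqrt{12} = 2 \sqrt{3} \approx 3.4641$)
$V{\left(E,z \right)} = 2 E$ ($V{\left(E,z \right)} = E + E = 2 E$)
$H = \frac{1}{9 + 4 \sqrt{3}}$ ($H = \frac{1}{2 \cdot 2 \sqrt{3} + 9} = \frac{1}{4 \sqrt{3} + 9} = \frac{1}{9 + 4 \sqrt{3}} \approx 0.062782$)
$\left(H - 15\right)^{2} = \left(\left(\frac{3}{11} - \frac{4 \sqrt{3}}{33}\right) - 15\right)^{2} = \left(- \frac{162}{11} - \frac{4 \sqrt{3}}{33}\right)^{2}$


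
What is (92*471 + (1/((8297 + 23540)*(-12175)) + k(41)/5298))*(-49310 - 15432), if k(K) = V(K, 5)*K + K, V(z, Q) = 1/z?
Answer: -960189021901821172164/342264464425 ≈ -2.8054e+9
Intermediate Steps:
k(K) = 1 + K (k(K) = K/K + K = 1 + K)
(92*471 + (1/((8297 + 23540)*(-12175)) + k(41)/5298))*(-49310 - 15432) = (92*471 + (1/((8297 + 23540)*(-12175)) + (1 + 41)/5298))*(-49310 - 15432) = (43332 + (-1/12175/31837 + 42*(1/5298)))*(-64742) = (43332 + ((1/31837)*(-1/12175) + 7/883))*(-64742) = (43332 + (-1/387615475 + 7/883))*(-64742) = (43332 + 2713307442/342264464425)*(-64742) = (14831006485771542/342264464425)*(-64742) = -960189021901821172164/342264464425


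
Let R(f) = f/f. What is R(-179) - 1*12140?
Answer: -12139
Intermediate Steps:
R(f) = 1
R(-179) - 1*12140 = 1 - 1*12140 = 1 - 12140 = -12139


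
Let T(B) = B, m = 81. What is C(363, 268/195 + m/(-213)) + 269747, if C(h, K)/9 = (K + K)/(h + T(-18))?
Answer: 143161504101/530725 ≈ 2.6975e+5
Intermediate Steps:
C(h, K) = 18*K/(-18 + h) (C(h, K) = 9*((K + K)/(h - 18)) = 9*((2*K)/(-18 + h)) = 9*(2*K/(-18 + h)) = 18*K/(-18 + h))
C(363, 268/195 + m/(-213)) + 269747 = 18*(268/195 + 81/(-213))/(-18 + 363) + 269747 = 18*(268*(1/195) + 81*(-1/213))/345 + 269747 = 18*(268/195 - 27/71)*(1/345) + 269747 = 18*(13763/13845)*(1/345) + 269747 = 27526/530725 + 269747 = 143161504101/530725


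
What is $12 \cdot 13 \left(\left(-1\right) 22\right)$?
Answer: $-3432$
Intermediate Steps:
$12 \cdot 13 \left(\left(-1\right) 22\right) = 156 \left(-22\right) = -3432$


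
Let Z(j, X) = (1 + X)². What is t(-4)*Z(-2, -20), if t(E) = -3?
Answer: -1083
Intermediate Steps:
t(-4)*Z(-2, -20) = -3*(1 - 20)² = -3*(-19)² = -3*361 = -1083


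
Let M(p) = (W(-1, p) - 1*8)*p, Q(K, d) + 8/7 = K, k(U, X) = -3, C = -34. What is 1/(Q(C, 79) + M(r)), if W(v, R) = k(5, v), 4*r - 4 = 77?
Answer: -28/7221 ≈ -0.0038776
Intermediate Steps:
Q(K, d) = -8/7 + K
r = 81/4 (r = 1 + (1/4)*77 = 1 + 77/4 = 81/4 ≈ 20.250)
W(v, R) = -3
M(p) = -11*p (M(p) = (-3 - 1*8)*p = (-3 - 8)*p = -11*p)
1/(Q(C, 79) + M(r)) = 1/((-8/7 - 34) - 11*81/4) = 1/(-246/7 - 891/4) = 1/(-7221/28) = -28/7221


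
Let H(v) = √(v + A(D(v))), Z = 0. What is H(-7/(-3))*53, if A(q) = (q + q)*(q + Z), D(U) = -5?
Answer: 53*√471/3 ≈ 383.41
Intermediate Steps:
A(q) = 2*q² (A(q) = (q + q)*(q + 0) = (2*q)*q = 2*q²)
H(v) = √(50 + v) (H(v) = √(v + 2*(-5)²) = √(v + 2*25) = √(v + 50) = √(50 + v))
H(-7/(-3))*53 = √(50 - 7/(-3))*53 = √(50 - 7*(-⅓))*53 = √(50 + 7/3)*53 = √(157/3)*53 = (√471/3)*53 = 53*√471/3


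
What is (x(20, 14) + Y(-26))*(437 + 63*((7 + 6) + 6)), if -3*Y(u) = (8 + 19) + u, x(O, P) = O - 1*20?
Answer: -1634/3 ≈ -544.67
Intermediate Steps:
x(O, P) = -20 + O (x(O, P) = O - 20 = -20 + O)
Y(u) = -9 - u/3 (Y(u) = -((8 + 19) + u)/3 = -(27 + u)/3 = -9 - u/3)
(x(20, 14) + Y(-26))*(437 + 63*((7 + 6) + 6)) = ((-20 + 20) + (-9 - 1/3*(-26)))*(437 + 63*((7 + 6) + 6)) = (0 + (-9 + 26/3))*(437 + 63*(13 + 6)) = (0 - 1/3)*(437 + 63*19) = -(437 + 1197)/3 = -1/3*1634 = -1634/3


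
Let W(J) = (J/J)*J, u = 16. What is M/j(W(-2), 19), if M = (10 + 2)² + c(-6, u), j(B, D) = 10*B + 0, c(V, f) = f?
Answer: -8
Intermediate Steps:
W(J) = J (W(J) = 1*J = J)
j(B, D) = 10*B
M = 160 (M = (10 + 2)² + 16 = 12² + 16 = 144 + 16 = 160)
M/j(W(-2), 19) = 160/((10*(-2))) = 160/(-20) = 160*(-1/20) = -8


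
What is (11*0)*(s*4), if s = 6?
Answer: 0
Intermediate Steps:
(11*0)*(s*4) = (11*0)*(6*4) = 0*24 = 0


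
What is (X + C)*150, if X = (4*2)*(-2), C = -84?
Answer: -15000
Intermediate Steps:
X = -16 (X = 8*(-2) = -16)
(X + C)*150 = (-16 - 84)*150 = -100*150 = -15000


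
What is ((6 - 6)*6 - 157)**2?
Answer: 24649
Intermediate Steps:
((6 - 6)*6 - 157)**2 = (0*6 - 157)**2 = (0 - 157)**2 = (-157)**2 = 24649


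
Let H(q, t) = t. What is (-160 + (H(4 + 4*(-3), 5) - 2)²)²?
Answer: 22801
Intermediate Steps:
(-160 + (H(4 + 4*(-3), 5) - 2)²)² = (-160 + (5 - 2)²)² = (-160 + 3²)² = (-160 + 9)² = (-151)² = 22801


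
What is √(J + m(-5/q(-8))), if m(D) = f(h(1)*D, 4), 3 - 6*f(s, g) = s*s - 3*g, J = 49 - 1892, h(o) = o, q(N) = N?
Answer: I*√4240662/48 ≈ 42.902*I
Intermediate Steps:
J = -1843
f(s, g) = ½ + g/2 - s²/6 (f(s, g) = ½ - (s*s - 3*g)/6 = ½ - (s² - 3*g)/6 = ½ + (g/2 - s²/6) = ½ + g/2 - s²/6)
m(D) = 5/2 - D²/6 (m(D) = ½ + (½)*4 - D²/6 = ½ + 2 - D²/6 = 5/2 - D²/6)
√(J + m(-5/q(-8))) = √(-1843 + (5/2 - (-5/(-8))²/6)) = √(-1843 + (5/2 - (-5*(-⅛))²/6)) = √(-1843 + (5/2 - (5/8)²/6)) = √(-1843 + (5/2 - ⅙*25/64)) = √(-1843 + (5/2 - 25/384)) = √(-1843 + 935/384) = √(-706777/384) = I*√4240662/48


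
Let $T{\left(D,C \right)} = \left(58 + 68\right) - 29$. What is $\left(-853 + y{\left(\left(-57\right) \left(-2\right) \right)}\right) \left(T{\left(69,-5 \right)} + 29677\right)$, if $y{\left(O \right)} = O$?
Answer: $-22002986$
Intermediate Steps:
$T{\left(D,C \right)} = 97$ ($T{\left(D,C \right)} = 126 - 29 = 97$)
$\left(-853 + y{\left(\left(-57\right) \left(-2\right) \right)}\right) \left(T{\left(69,-5 \right)} + 29677\right) = \left(-853 - -114\right) \left(97 + 29677\right) = \left(-853 + 114\right) 29774 = \left(-739\right) 29774 = -22002986$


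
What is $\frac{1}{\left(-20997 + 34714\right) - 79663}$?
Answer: $- \frac{1}{65946} \approx -1.5164 \cdot 10^{-5}$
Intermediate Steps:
$\frac{1}{\left(-20997 + 34714\right) - 79663} = \frac{1}{13717 - 79663} = \frac{1}{-65946} = - \frac{1}{65946}$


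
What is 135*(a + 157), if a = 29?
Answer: 25110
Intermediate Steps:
135*(a + 157) = 135*(29 + 157) = 135*186 = 25110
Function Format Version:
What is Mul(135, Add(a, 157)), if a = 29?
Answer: 25110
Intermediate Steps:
Mul(135, Add(a, 157)) = Mul(135, Add(29, 157)) = Mul(135, 186) = 25110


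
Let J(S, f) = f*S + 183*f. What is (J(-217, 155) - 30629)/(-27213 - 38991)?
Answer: 35899/66204 ≈ 0.54225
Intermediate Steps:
J(S, f) = 183*f + S*f (J(S, f) = S*f + 183*f = 183*f + S*f)
(J(-217, 155) - 30629)/(-27213 - 38991) = (155*(183 - 217) - 30629)/(-27213 - 38991) = (155*(-34) - 30629)/(-66204) = (-5270 - 30629)*(-1/66204) = -35899*(-1/66204) = 35899/66204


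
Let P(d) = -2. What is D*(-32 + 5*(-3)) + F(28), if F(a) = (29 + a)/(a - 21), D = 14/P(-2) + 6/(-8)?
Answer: 10427/28 ≈ 372.39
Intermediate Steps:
D = -31/4 (D = 14/(-2) + 6/(-8) = 14*(-1/2) + 6*(-1/8) = -7 - 3/4 = -31/4 ≈ -7.7500)
F(a) = (29 + a)/(-21 + a)
D*(-32 + 5*(-3)) + F(28) = -31*(-32 + 5*(-3))/4 + (29 + 28)/(-21 + 28) = -31*(-32 - 15)/4 + 57/7 = -31/4*(-47) + (1/7)*57 = 1457/4 + 57/7 = 10427/28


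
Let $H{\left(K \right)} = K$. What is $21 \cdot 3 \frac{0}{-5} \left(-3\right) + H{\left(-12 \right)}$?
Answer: $-12$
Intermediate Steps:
$21 \cdot 3 \frac{0}{-5} \left(-3\right) + H{\left(-12 \right)} = 21 \cdot 3 \frac{0}{-5} \left(-3\right) - 12 = 21 \cdot 3 \cdot 0 \left(- \frac{1}{5}\right) \left(-3\right) - 12 = 21 \cdot 3 \cdot 0 \left(-3\right) - 12 = 21 \cdot 0 \left(-3\right) - 12 = 21 \cdot 0 - 12 = 0 - 12 = -12$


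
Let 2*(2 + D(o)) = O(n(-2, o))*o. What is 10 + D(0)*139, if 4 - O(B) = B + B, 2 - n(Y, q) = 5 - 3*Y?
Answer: -268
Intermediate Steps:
n(Y, q) = -3 + 3*Y (n(Y, q) = 2 - (5 - 3*Y) = 2 + (-5 + 3*Y) = -3 + 3*Y)
O(B) = 4 - 2*B (O(B) = 4 - (B + B) = 4 - 2*B)
D(o) = -2 + 11*o (D(o) = -2 + ((4 - 2*(-3 + 3*(-2)))*o)/2 = -2 + ((4 - 2*(-3 - 6))*o)/2 = -2 + ((4 - 2*(-9))*o)/2 = -2 + ((4 + 18)*o)/2 = -2 + (22*o)/2 = -2 + 11*o)
10 + D(0)*139 = 10 + (-2 + 11*0)*139 = 10 + (-2 + 0)*139 = 10 - 2*139 = 10 - 278 = -268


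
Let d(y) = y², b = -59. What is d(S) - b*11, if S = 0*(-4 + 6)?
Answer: 649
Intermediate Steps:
S = 0 (S = 0*2 = 0)
d(S) - b*11 = 0² - (-59)*11 = 0 - 1*(-649) = 0 + 649 = 649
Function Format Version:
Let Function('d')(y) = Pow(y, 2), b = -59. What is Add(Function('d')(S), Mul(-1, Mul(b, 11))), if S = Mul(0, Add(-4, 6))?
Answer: 649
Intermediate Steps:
S = 0 (S = Mul(0, 2) = 0)
Add(Function('d')(S), Mul(-1, Mul(b, 11))) = Add(Pow(0, 2), Mul(-1, Mul(-59, 11))) = Add(0, Mul(-1, -649)) = Add(0, 649) = 649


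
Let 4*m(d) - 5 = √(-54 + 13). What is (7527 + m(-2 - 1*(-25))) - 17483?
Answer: -39819/4 + I*√41/4 ≈ -9954.8 + 1.6008*I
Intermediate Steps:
m(d) = 5/4 + I*√41/4 (m(d) = 5/4 + √(-54 + 13)/4 = 5/4 + √(-41)/4 = 5/4 + (I*√41)/4 = 5/4 + I*√41/4)
(7527 + m(-2 - 1*(-25))) - 17483 = (7527 + (5/4 + I*√41/4)) - 17483 = (30113/4 + I*√41/4) - 17483 = -39819/4 + I*√41/4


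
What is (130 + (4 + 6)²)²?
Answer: 52900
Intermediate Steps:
(130 + (4 + 6)²)² = (130 + 10²)² = (130 + 100)² = 230² = 52900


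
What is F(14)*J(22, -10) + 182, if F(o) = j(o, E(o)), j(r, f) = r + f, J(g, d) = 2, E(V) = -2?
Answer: 206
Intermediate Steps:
j(r, f) = f + r
F(o) = -2 + o
F(14)*J(22, -10) + 182 = (-2 + 14)*2 + 182 = 12*2 + 182 = 24 + 182 = 206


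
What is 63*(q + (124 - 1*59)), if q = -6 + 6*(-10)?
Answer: -63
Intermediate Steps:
q = -66 (q = -6 - 60 = -66)
63*(q + (124 - 1*59)) = 63*(-66 + (124 - 1*59)) = 63*(-66 + (124 - 59)) = 63*(-66 + 65) = 63*(-1) = -63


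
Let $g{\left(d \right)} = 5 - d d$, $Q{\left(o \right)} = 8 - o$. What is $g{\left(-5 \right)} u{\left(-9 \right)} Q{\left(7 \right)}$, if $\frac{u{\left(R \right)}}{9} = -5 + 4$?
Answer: $180$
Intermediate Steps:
$u{\left(R \right)} = -9$ ($u{\left(R \right)} = 9 \left(-5 + 4\right) = 9 \left(-1\right) = -9$)
$g{\left(d \right)} = 5 - d^{2}$
$g{\left(-5 \right)} u{\left(-9 \right)} Q{\left(7 \right)} = \left(5 - \left(-5\right)^{2}\right) \left(-9\right) \left(8 - 7\right) = \left(5 - 25\right) \left(-9\right) \left(8 - 7\right) = \left(5 - 25\right) \left(-9\right) 1 = \left(-20\right) \left(-9\right) 1 = 180 \cdot 1 = 180$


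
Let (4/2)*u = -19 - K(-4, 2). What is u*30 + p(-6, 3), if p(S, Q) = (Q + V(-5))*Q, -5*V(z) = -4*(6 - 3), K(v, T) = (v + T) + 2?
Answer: -1344/5 ≈ -268.80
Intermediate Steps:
K(v, T) = 2 + T + v (K(v, T) = (T + v) + 2 = 2 + T + v)
u = -19/2 (u = (-19 - (2 + 2 - 4))/2 = (-19 - 1*0)/2 = (-19 + 0)/2 = (1/2)*(-19) = -19/2 ≈ -9.5000)
V(z) = 12/5 (V(z) = -(-4)*(6 - 3)/5 = -(-4)*3/5 = -1/5*(-12) = 12/5)
p(S, Q) = Q*(12/5 + Q) (p(S, Q) = (Q + 12/5)*Q = (12/5 + Q)*Q = Q*(12/5 + Q))
u*30 + p(-6, 3) = -19/2*30 + (1/5)*3*(12 + 5*3) = -285 + (1/5)*3*(12 + 15) = -285 + (1/5)*3*27 = -285 + 81/5 = -1344/5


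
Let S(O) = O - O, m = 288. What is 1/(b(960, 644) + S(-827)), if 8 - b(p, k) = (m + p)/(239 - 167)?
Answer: -3/28 ≈ -0.10714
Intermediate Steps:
S(O) = 0
b(p, k) = 4 - p/72 (b(p, k) = 8 - (288 + p)/(239 - 167) = 8 - (288 + p)/72 = 8 - (4 + p/72) = 8 + (-4 - p/72) = 4 - p/72)
1/(b(960, 644) + S(-827)) = 1/((4 - 1/72*960) + 0) = 1/((4 - 40/3) + 0) = 1/(-28/3 + 0) = 1/(-28/3) = -3/28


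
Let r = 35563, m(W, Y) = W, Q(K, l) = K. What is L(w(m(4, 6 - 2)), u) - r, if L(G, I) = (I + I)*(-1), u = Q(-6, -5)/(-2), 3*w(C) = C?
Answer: -35569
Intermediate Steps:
w(C) = C/3
u = 3 (u = -6/(-2) = -6*(-1/2) = 3)
L(G, I) = -2*I (L(G, I) = (2*I)*(-1) = -2*I)
L(w(m(4, 6 - 2)), u) - r = -2*3 - 1*35563 = -6 - 35563 = -35569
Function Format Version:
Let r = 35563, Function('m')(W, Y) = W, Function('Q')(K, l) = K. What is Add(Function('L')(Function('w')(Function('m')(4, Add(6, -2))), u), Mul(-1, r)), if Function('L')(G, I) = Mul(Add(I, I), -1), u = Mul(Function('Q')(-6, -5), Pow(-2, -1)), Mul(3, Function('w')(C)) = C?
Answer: -35569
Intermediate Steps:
Function('w')(C) = Mul(Rational(1, 3), C)
u = 3 (u = Mul(-6, Pow(-2, -1)) = Mul(-6, Rational(-1, 2)) = 3)
Function('L')(G, I) = Mul(-2, I) (Function('L')(G, I) = Mul(Mul(2, I), -1) = Mul(-2, I))
Add(Function('L')(Function('w')(Function('m')(4, Add(6, -2))), u), Mul(-1, r)) = Add(Mul(-2, 3), Mul(-1, 35563)) = Add(-6, -35563) = -35569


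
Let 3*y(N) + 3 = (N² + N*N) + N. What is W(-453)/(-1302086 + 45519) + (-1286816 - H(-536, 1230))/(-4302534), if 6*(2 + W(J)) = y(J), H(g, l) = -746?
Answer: 759024323276/2703211120389 ≈ 0.28079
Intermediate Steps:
y(N) = -1 + N/3 + 2*N²/3 (y(N) = -1 + ((N² + N*N) + N)/3 = -1 + ((N² + N²) + N)/3 = -1 + (2*N² + N)/3 = -1 + (N + 2*N²)/3 = -1 + (N/3 + 2*N²/3) = -1 + N/3 + 2*N²/3)
W(J) = -13/6 + J²/9 + J/18 (W(J) = -2 + (-1 + J/3 + 2*J²/3)/6 = -2 + (-⅙ + J²/9 + J/18) = -13/6 + J²/9 + J/18)
W(-453)/(-1302086 + 45519) + (-1286816 - H(-536, 1230))/(-4302534) = (-13/6 + (⅑)*(-453)² + (1/18)*(-453))/(-1302086 + 45519) + (-1286816 - 1*(-746))/(-4302534) = (-13/6 + (⅑)*205209 - 151/6)/(-1256567) + (-1286816 + 746)*(-1/4302534) = (-13/6 + 22801 - 151/6)*(-1/1256567) - 1286070*(-1/4302534) = (68321/3)*(-1/1256567) + 214345/717089 = -68321/3769701 + 214345/717089 = 759024323276/2703211120389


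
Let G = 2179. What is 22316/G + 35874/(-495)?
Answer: -7458114/119845 ≈ -62.231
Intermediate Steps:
22316/G + 35874/(-495) = 22316/2179 + 35874/(-495) = 22316*(1/2179) + 35874*(-1/495) = 22316/2179 - 3986/55 = -7458114/119845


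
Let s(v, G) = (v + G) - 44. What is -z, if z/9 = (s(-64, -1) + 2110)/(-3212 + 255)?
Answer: 18009/2957 ≈ 6.0903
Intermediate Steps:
s(v, G) = -44 + G + v (s(v, G) = (G + v) - 44 = -44 + G + v)
z = -18009/2957 (z = 9*(((-44 - 1 - 64) + 2110)/(-3212 + 255)) = 9*((-109 + 2110)/(-2957)) = 9*(2001*(-1/2957)) = 9*(-2001/2957) = -18009/2957 ≈ -6.0903)
-z = -1*(-18009/2957) = 18009/2957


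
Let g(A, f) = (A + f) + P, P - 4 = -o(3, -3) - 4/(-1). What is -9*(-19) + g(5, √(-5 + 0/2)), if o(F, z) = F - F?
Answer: 184 + I*√5 ≈ 184.0 + 2.2361*I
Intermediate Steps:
o(F, z) = 0
P = 8 (P = 4 + (-1*0 - 4/(-1)) = 4 + (0 - 4*(-1)) = 4 + (0 + 4) = 4 + 4 = 8)
g(A, f) = 8 + A + f (g(A, f) = (A + f) + 8 = 8 + A + f)
-9*(-19) + g(5, √(-5 + 0/2)) = -9*(-19) + (8 + 5 + √(-5 + 0/2)) = 171 + (8 + 5 + √(-5 + 0*(½))) = 171 + (8 + 5 + √(-5 + 0)) = 171 + (8 + 5 + √(-5)) = 171 + (8 + 5 + I*√5) = 171 + (13 + I*√5) = 184 + I*√5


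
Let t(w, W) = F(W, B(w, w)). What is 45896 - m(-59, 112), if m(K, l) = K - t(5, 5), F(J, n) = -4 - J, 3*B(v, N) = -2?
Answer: 45946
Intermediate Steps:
B(v, N) = -⅔ (B(v, N) = (⅓)*(-2) = -⅔)
t(w, W) = -4 - W
m(K, l) = 9 + K (m(K, l) = K - (-4 - 1*5) = K - (-4 - 5) = K - 1*(-9) = K + 9 = 9 + K)
45896 - m(-59, 112) = 45896 - (9 - 59) = 45896 - 1*(-50) = 45896 + 50 = 45946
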